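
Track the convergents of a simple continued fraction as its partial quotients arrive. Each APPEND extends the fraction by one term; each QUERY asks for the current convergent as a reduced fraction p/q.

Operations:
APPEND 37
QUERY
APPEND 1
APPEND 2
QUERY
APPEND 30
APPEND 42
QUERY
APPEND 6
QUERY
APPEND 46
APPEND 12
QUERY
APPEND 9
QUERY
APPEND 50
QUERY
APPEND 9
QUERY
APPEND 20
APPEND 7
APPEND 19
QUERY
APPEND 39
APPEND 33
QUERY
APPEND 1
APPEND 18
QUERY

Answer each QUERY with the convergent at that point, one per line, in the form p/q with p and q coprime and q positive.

APPEND 37: p_0 = 37·1 + 0 = 37, q_0 = 37·0 + 1 = 1 → 37/1
APPEND 1: p_1 = 1·37 + 1 = 38, q_1 = 1·1 + 0 = 1 → 38/1
APPEND 2: p_2 = 2·38 + 37 = 113, q_2 = 2·1 + 1 = 3 → 113/3
APPEND 30: p_3 = 30·113 + 38 = 3428, q_3 = 30·3 + 1 = 91 → 3428/91
APPEND 42: p_4 = 42·3428 + 113 = 144089, q_4 = 42·91 + 3 = 3825 → 144089/3825
APPEND 6: p_5 = 6·144089 + 3428 = 867962, q_5 = 6·3825 + 91 = 23041 → 867962/23041
APPEND 46: p_6 = 46·867962 + 144089 = 40070341, q_6 = 46·23041 + 3825 = 1063711 → 40070341/1063711
APPEND 12: p_7 = 12·40070341 + 867962 = 481712054, q_7 = 12·1063711 + 23041 = 12787573 → 481712054/12787573
APPEND 9: p_8 = 9·481712054 + 40070341 = 4375478827, q_8 = 9·12787573 + 1063711 = 116151868 → 4375478827/116151868
APPEND 50: p_9 = 50·4375478827 + 481712054 = 219255653404, q_9 = 50·116151868 + 12787573 = 5820380973 → 219255653404/5820380973
APPEND 9: p_10 = 9·219255653404 + 4375478827 = 1977676359463, q_10 = 9·5820380973 + 116151868 = 52499580625 → 1977676359463/52499580625
APPEND 20: p_11 = 20·1977676359463 + 219255653404 = 39772782842664, q_11 = 20·52499580625 + 5820380973 = 1055811993473 → 39772782842664/1055811993473
APPEND 7: p_12 = 7·39772782842664 + 1977676359463 = 280387156258111, q_12 = 7·1055811993473 + 52499580625 = 7443183534936 → 280387156258111/7443183534936
APPEND 19: p_13 = 19·280387156258111 + 39772782842664 = 5367128751746773, q_13 = 19·7443183534936 + 1055811993473 = 142476299157257 → 5367128751746773/142476299157257
APPEND 39: p_14 = 39·5367128751746773 + 280387156258111 = 209598408474382258, q_14 = 39·142476299157257 + 7443183534936 = 5564018850667959 → 209598408474382258/5564018850667959
APPEND 33: p_15 = 33·209598408474382258 + 5367128751746773 = 6922114608406361287, q_15 = 33·5564018850667959 + 142476299157257 = 183755098371199904 → 6922114608406361287/183755098371199904
APPEND 1: p_16 = 1·6922114608406361287 + 209598408474382258 = 7131713016880743545, q_16 = 1·183755098371199904 + 5564018850667959 = 189319117221867863 → 7131713016880743545/189319117221867863
APPEND 18: p_17 = 18·7131713016880743545 + 6922114608406361287 = 135292948912259745097, q_17 = 18·189319117221867863 + 183755098371199904 = 3591499208364821438 → 135292948912259745097/3591499208364821438

37/1
113/3
144089/3825
867962/23041
481712054/12787573
4375478827/116151868
219255653404/5820380973
1977676359463/52499580625
5367128751746773/142476299157257
6922114608406361287/183755098371199904
135292948912259745097/3591499208364821438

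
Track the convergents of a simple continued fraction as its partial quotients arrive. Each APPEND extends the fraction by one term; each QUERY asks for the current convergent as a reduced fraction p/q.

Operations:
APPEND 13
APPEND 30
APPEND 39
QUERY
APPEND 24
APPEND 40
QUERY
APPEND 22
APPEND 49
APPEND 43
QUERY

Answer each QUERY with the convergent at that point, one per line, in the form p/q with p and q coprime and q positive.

APPEND 13: p_0 = 13·1 + 0 = 13, q_0 = 13·0 + 1 = 1 → 13/1
APPEND 30: p_1 = 30·13 + 1 = 391, q_1 = 30·1 + 0 = 30 → 391/30
APPEND 39: p_2 = 39·391 + 13 = 15262, q_2 = 39·30 + 1 = 1171 → 15262/1171
APPEND 24: p_3 = 24·15262 + 391 = 366679, q_3 = 24·1171 + 30 = 28134 → 366679/28134
APPEND 40: p_4 = 40·366679 + 15262 = 14682422, q_4 = 40·28134 + 1171 = 1126531 → 14682422/1126531
APPEND 22: p_5 = 22·14682422 + 366679 = 323379963, q_5 = 22·1126531 + 28134 = 24811816 → 323379963/24811816
APPEND 49: p_6 = 49·323379963 + 14682422 = 15860300609, q_6 = 49·24811816 + 1126531 = 1216905515 → 15860300609/1216905515
APPEND 43: p_7 = 43·15860300609 + 323379963 = 682316306150, q_7 = 43·1216905515 + 24811816 = 52351748961 → 682316306150/52351748961

15262/1171
14682422/1126531
682316306150/52351748961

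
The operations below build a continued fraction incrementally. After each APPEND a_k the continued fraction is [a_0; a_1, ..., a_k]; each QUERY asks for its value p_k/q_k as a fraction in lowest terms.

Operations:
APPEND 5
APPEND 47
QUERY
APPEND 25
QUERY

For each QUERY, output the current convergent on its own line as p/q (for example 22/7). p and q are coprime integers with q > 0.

APPEND 5: p_0 = 5·1 + 0 = 5, q_0 = 5·0 + 1 = 1 → 5/1
APPEND 47: p_1 = 47·5 + 1 = 236, q_1 = 47·1 + 0 = 47 → 236/47
APPEND 25: p_2 = 25·236 + 5 = 5905, q_2 = 25·47 + 1 = 1176 → 5905/1176

236/47
5905/1176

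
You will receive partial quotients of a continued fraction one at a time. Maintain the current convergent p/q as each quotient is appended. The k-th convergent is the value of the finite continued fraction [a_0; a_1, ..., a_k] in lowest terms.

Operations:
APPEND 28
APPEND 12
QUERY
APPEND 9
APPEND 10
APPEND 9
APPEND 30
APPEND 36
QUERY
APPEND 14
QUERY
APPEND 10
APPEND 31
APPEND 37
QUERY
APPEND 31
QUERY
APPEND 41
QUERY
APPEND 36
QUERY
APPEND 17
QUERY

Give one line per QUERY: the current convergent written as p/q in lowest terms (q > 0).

337/12
305506396/10878859
4285568011/152605938
49707608125295/1770051518078
1542278134233842/54919394751765
63283111111712817/2253465236340443
2279734278155895254/81179667903007713
38818765839761932135/1382307819587471564

APPEND 28: p_0 = 28·1 + 0 = 28, q_0 = 28·0 + 1 = 1 → 28/1
APPEND 12: p_1 = 12·28 + 1 = 337, q_1 = 12·1 + 0 = 12 → 337/12
APPEND 9: p_2 = 9·337 + 28 = 3061, q_2 = 9·12 + 1 = 109 → 3061/109
APPEND 10: p_3 = 10·3061 + 337 = 30947, q_3 = 10·109 + 12 = 1102 → 30947/1102
APPEND 9: p_4 = 9·30947 + 3061 = 281584, q_4 = 9·1102 + 109 = 10027 → 281584/10027
APPEND 30: p_5 = 30·281584 + 30947 = 8478467, q_5 = 30·10027 + 1102 = 301912 → 8478467/301912
APPEND 36: p_6 = 36·8478467 + 281584 = 305506396, q_6 = 36·301912 + 10027 = 10878859 → 305506396/10878859
APPEND 14: p_7 = 14·305506396 + 8478467 = 4285568011, q_7 = 14·10878859 + 301912 = 152605938 → 4285568011/152605938
APPEND 10: p_8 = 10·4285568011 + 305506396 = 43161186506, q_8 = 10·152605938 + 10878859 = 1536938239 → 43161186506/1536938239
APPEND 31: p_9 = 31·43161186506 + 4285568011 = 1342282349697, q_9 = 31·1536938239 + 152605938 = 47797691347 → 1342282349697/47797691347
APPEND 37: p_10 = 37·1342282349697 + 43161186506 = 49707608125295, q_10 = 37·47797691347 + 1536938239 = 1770051518078 → 49707608125295/1770051518078
APPEND 31: p_11 = 31·49707608125295 + 1342282349697 = 1542278134233842, q_11 = 31·1770051518078 + 47797691347 = 54919394751765 → 1542278134233842/54919394751765
APPEND 41: p_12 = 41·1542278134233842 + 49707608125295 = 63283111111712817, q_12 = 41·54919394751765 + 1770051518078 = 2253465236340443 → 63283111111712817/2253465236340443
APPEND 36: p_13 = 36·63283111111712817 + 1542278134233842 = 2279734278155895254, q_13 = 36·2253465236340443 + 54919394751765 = 81179667903007713 → 2279734278155895254/81179667903007713
APPEND 17: p_14 = 17·2279734278155895254 + 63283111111712817 = 38818765839761932135, q_14 = 17·81179667903007713 + 2253465236340443 = 1382307819587471564 → 38818765839761932135/1382307819587471564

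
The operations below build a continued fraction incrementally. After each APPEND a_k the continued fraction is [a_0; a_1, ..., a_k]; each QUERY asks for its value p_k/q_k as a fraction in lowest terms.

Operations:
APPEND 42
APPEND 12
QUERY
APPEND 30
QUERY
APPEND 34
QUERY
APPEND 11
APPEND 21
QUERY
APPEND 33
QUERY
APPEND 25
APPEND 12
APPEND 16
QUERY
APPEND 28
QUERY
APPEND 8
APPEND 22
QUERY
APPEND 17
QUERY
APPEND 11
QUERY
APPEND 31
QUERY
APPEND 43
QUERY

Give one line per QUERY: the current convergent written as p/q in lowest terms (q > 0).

APPEND 42: p_0 = 42·1 + 0 = 42, q_0 = 42·0 + 1 = 1 → 42/1
APPEND 12: p_1 = 12·42 + 1 = 505, q_1 = 12·1 + 0 = 12 → 505/12
APPEND 30: p_2 = 30·505 + 42 = 15192, q_2 = 30·12 + 1 = 361 → 15192/361
APPEND 34: p_3 = 34·15192 + 505 = 517033, q_3 = 34·361 + 12 = 12286 → 517033/12286
APPEND 11: p_4 = 11·517033 + 15192 = 5702555, q_4 = 11·12286 + 361 = 135507 → 5702555/135507
APPEND 21: p_5 = 21·5702555 + 517033 = 120270688, q_5 = 21·135507 + 12286 = 2857933 → 120270688/2857933
APPEND 33: p_6 = 33·120270688 + 5702555 = 3974635259, q_6 = 33·2857933 + 135507 = 94447296 → 3974635259/94447296
APPEND 25: p_7 = 25·3974635259 + 120270688 = 99486152163, q_7 = 25·94447296 + 2857933 = 2364040333 → 99486152163/2364040333
APPEND 12: p_8 = 12·99486152163 + 3974635259 = 1197808461215, q_8 = 12·2364040333 + 94447296 = 28462931292 → 1197808461215/28462931292
APPEND 16: p_9 = 16·1197808461215 + 99486152163 = 19264421531603, q_9 = 16·28462931292 + 2364040333 = 457770941005 → 19264421531603/457770941005
APPEND 28: p_10 = 28·19264421531603 + 1197808461215 = 540601611346099, q_10 = 28·457770941005 + 28462931292 = 12846049279432 → 540601611346099/12846049279432
APPEND 8: p_11 = 8·540601611346099 + 19264421531603 = 4344077312300395, q_11 = 8·12846049279432 + 457770941005 = 103226165176461 → 4344077312300395/103226165176461
APPEND 22: p_12 = 22·4344077312300395 + 540601611346099 = 96110302481954789, q_12 = 22·103226165176461 + 12846049279432 = 2283821683161574 → 96110302481954789/2283821683161574
APPEND 17: p_13 = 17·96110302481954789 + 4344077312300395 = 1638219219505531808, q_13 = 17·2283821683161574 + 103226165176461 = 38928194778923219 → 1638219219505531808/38928194778923219
APPEND 11: p_14 = 11·1638219219505531808 + 96110302481954789 = 18116521717042804677, q_14 = 11·38928194778923219 + 2283821683161574 = 430493964251316983 → 18116521717042804677/430493964251316983
APPEND 31: p_15 = 31·18116521717042804677 + 1638219219505531808 = 563250392447832476795, q_15 = 31·430493964251316983 + 38928194778923219 = 13384241086569749692 → 563250392447832476795/13384241086569749692
APPEND 43: p_16 = 43·563250392447832476795 + 18116521717042804677 = 24237883396973839306862, q_16 = 43·13384241086569749692 + 430493964251316983 = 575952860686750553739 → 24237883396973839306862/575952860686750553739

505/12
15192/361
517033/12286
120270688/2857933
3974635259/94447296
19264421531603/457770941005
540601611346099/12846049279432
96110302481954789/2283821683161574
1638219219505531808/38928194778923219
18116521717042804677/430493964251316983
563250392447832476795/13384241086569749692
24237883396973839306862/575952860686750553739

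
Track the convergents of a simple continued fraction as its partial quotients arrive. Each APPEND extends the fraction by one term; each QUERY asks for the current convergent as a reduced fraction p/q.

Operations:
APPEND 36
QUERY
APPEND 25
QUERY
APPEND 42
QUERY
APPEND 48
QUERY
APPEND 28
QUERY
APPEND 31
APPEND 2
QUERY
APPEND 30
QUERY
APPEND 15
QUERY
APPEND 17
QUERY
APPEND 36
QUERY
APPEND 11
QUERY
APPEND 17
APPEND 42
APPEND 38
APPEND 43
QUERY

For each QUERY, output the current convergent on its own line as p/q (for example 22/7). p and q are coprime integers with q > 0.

APPEND 36: p_0 = 36·1 + 0 = 36, q_0 = 36·0 + 1 = 1 → 36/1
APPEND 25: p_1 = 25·36 + 1 = 901, q_1 = 25·1 + 0 = 25 → 901/25
APPEND 42: p_2 = 42·901 + 36 = 37878, q_2 = 42·25 + 1 = 1051 → 37878/1051
APPEND 48: p_3 = 48·37878 + 901 = 1819045, q_3 = 48·1051 + 25 = 50473 → 1819045/50473
APPEND 28: p_4 = 28·1819045 + 37878 = 50971138, q_4 = 28·50473 + 1051 = 1414295 → 50971138/1414295
APPEND 31: p_5 = 31·50971138 + 1819045 = 1581924323, q_5 = 31·1414295 + 50473 = 43893618 → 1581924323/43893618
APPEND 2: p_6 = 2·1581924323 + 50971138 = 3214819784, q_6 = 2·43893618 + 1414295 = 89201531 → 3214819784/89201531
APPEND 30: p_7 = 30·3214819784 + 1581924323 = 98026517843, q_7 = 30·89201531 + 43893618 = 2719939548 → 98026517843/2719939548
APPEND 15: p_8 = 15·98026517843 + 3214819784 = 1473612587429, q_8 = 15·2719939548 + 89201531 = 40888294751 → 1473612587429/40888294751
APPEND 17: p_9 = 17·1473612587429 + 98026517843 = 25149440504136, q_9 = 17·40888294751 + 2719939548 = 697820950315 → 25149440504136/697820950315
APPEND 36: p_10 = 36·25149440504136 + 1473612587429 = 906853470736325, q_10 = 36·697820950315 + 40888294751 = 25162442506091 → 906853470736325/25162442506091
APPEND 11: p_11 = 11·906853470736325 + 25149440504136 = 10000537618603711, q_11 = 11·25162442506091 + 697820950315 = 277484688517316 → 10000537618603711/277484688517316
APPEND 17: p_12 = 17·10000537618603711 + 906853470736325 = 170915992986999412, q_12 = 17·277484688517316 + 25162442506091 = 4742402147300463 → 170915992986999412/4742402147300463
APPEND 42: p_13 = 42·170915992986999412 + 10000537618603711 = 7188472243072579015, q_13 = 42·4742402147300463 + 277484688517316 = 199458374875136762 → 7188472243072579015/199458374875136762
APPEND 38: p_14 = 38·7188472243072579015 + 170915992986999412 = 273332861229745001982, q_14 = 38·199458374875136762 + 4742402147300463 = 7584160647402497419 → 273332861229745001982/7584160647402497419
APPEND 43: p_15 = 43·273332861229745001982 + 7188472243072579015 = 11760501505122107664241, q_15 = 43·7584160647402497419 + 199458374875136762 = 326318366213182525779 → 11760501505122107664241/326318366213182525779

36/1
901/25
37878/1051
1819045/50473
50971138/1414295
3214819784/89201531
98026517843/2719939548
1473612587429/40888294751
25149440504136/697820950315
906853470736325/25162442506091
10000537618603711/277484688517316
11760501505122107664241/326318366213182525779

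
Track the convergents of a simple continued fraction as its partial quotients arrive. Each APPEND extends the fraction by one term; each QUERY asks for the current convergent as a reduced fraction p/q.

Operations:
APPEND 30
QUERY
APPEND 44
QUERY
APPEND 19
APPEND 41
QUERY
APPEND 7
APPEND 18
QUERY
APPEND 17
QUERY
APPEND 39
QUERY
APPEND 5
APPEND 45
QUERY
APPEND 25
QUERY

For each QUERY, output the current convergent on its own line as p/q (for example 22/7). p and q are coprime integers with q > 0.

30/1
1321/44
1031610/34361
131466792/4378913
2242181863/74682885
87576559449/2917011428
19893200619309/662605312553
497770140461833/16579792553850

APPEND 30: p_0 = 30·1 + 0 = 30, q_0 = 30·0 + 1 = 1 → 30/1
APPEND 44: p_1 = 44·30 + 1 = 1321, q_1 = 44·1 + 0 = 44 → 1321/44
APPEND 19: p_2 = 19·1321 + 30 = 25129, q_2 = 19·44 + 1 = 837 → 25129/837
APPEND 41: p_3 = 41·25129 + 1321 = 1031610, q_3 = 41·837 + 44 = 34361 → 1031610/34361
APPEND 7: p_4 = 7·1031610 + 25129 = 7246399, q_4 = 7·34361 + 837 = 241364 → 7246399/241364
APPEND 18: p_5 = 18·7246399 + 1031610 = 131466792, q_5 = 18·241364 + 34361 = 4378913 → 131466792/4378913
APPEND 17: p_6 = 17·131466792 + 7246399 = 2242181863, q_6 = 17·4378913 + 241364 = 74682885 → 2242181863/74682885
APPEND 39: p_7 = 39·2242181863 + 131466792 = 87576559449, q_7 = 39·74682885 + 4378913 = 2917011428 → 87576559449/2917011428
APPEND 5: p_8 = 5·87576559449 + 2242181863 = 440124979108, q_8 = 5·2917011428 + 74682885 = 14659740025 → 440124979108/14659740025
APPEND 45: p_9 = 45·440124979108 + 87576559449 = 19893200619309, q_9 = 45·14659740025 + 2917011428 = 662605312553 → 19893200619309/662605312553
APPEND 25: p_10 = 25·19893200619309 + 440124979108 = 497770140461833, q_10 = 25·662605312553 + 14659740025 = 16579792553850 → 497770140461833/16579792553850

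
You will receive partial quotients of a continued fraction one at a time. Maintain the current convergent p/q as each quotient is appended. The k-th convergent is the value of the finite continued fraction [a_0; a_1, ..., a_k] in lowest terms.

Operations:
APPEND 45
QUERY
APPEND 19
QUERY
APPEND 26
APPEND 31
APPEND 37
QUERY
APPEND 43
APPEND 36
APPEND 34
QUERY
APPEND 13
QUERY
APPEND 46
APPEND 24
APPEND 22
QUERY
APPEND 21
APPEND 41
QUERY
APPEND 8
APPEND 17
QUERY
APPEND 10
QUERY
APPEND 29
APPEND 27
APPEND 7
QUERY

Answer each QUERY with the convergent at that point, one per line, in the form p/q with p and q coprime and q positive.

APPEND 45: p_0 = 45·1 + 0 = 45, q_0 = 45·0 + 1 = 1 → 45/1
APPEND 19: p_1 = 19·45 + 1 = 856, q_1 = 19·1 + 0 = 19 → 856/19
APPEND 26: p_2 = 26·856 + 45 = 22301, q_2 = 26·19 + 1 = 495 → 22301/495
APPEND 31: p_3 = 31·22301 + 856 = 692187, q_3 = 31·495 + 19 = 15364 → 692187/15364
APPEND 37: p_4 = 37·692187 + 22301 = 25633220, q_4 = 37·15364 + 495 = 568963 → 25633220/568963
APPEND 43: p_5 = 43·25633220 + 692187 = 1102920647, q_5 = 43·568963 + 15364 = 24480773 → 1102920647/24480773
APPEND 36: p_6 = 36·1102920647 + 25633220 = 39730776512, q_6 = 36·24480773 + 568963 = 881876791 → 39730776512/881876791
APPEND 34: p_7 = 34·39730776512 + 1102920647 = 1351949322055, q_7 = 34·881876791 + 24480773 = 30008291667 → 1351949322055/30008291667
APPEND 13: p_8 = 13·1351949322055 + 39730776512 = 17615071963227, q_8 = 13·30008291667 + 881876791 = 390989668462 → 17615071963227/390989668462
APPEND 46: p_9 = 46·17615071963227 + 1351949322055 = 811645259630497, q_9 = 46·390989668462 + 30008291667 = 18015533040919 → 811645259630497/18015533040919
APPEND 24: p_10 = 24·811645259630497 + 17615071963227 = 19497101303095155, q_10 = 24·18015533040919 + 390989668462 = 432763782650518 → 19497101303095155/432763782650518
APPEND 22: p_11 = 22·19497101303095155 + 811645259630497 = 429747873927723907, q_11 = 22·432763782650518 + 18015533040919 = 9538818751352315 → 429747873927723907/9538818751352315
APPEND 21: p_12 = 21·429747873927723907 + 19497101303095155 = 9044202453785297202, q_12 = 21·9538818751352315 + 432763782650518 = 200747957561049133 → 9044202453785297202/200747957561049133
APPEND 41: p_13 = 41·9044202453785297202 + 429747873927723907 = 371242048479124909189, q_13 = 41·200747957561049133 + 9538818751352315 = 8240205078754366768 → 371242048479124909189/8240205078754366768
APPEND 8: p_14 = 8·371242048479124909189 + 9044202453785297202 = 2978980590286784570714, q_14 = 8·8240205078754366768 + 200747957561049133 = 66122388587595983277 → 2978980590286784570714/66122388587595983277
APPEND 17: p_15 = 17·2978980590286784570714 + 371242048479124909189 = 51013912083354462611327, q_15 = 17·66122388587595983277 + 8240205078754366768 = 1132320811067886082477 → 51013912083354462611327/1132320811067886082477
APPEND 10: p_16 = 10·51013912083354462611327 + 2978980590286784570714 = 513118101423831410683984, q_16 = 10·1132320811067886082477 + 66122388587595983277 = 11389330499266456808047 → 513118101423831410683984/11389330499266456808047
APPEND 29: p_17 = 29·513118101423831410683984 + 51013912083354462611327 = 14931438853374465372446863, q_17 = 29·11389330499266456808047 + 1132320811067886082477 = 331422905289795133515840 → 14931438853374465372446863/331422905289795133515840
APPEND 27: p_18 = 27·14931438853374465372446863 + 513118101423831410683984 = 403661967142534396466749285, q_18 = 27·331422905289795133515840 + 11389330499266456808047 = 8959807773323735061735727 → 403661967142534396466749285/8959807773323735061735727
APPEND 7: p_19 = 7·403661967142534396466749285 + 14931438853374465372446863 = 2840565208851115240639691858, q_19 = 7·8959807773323735061735727 + 331422905289795133515840 = 63050077318555940565665929 → 2840565208851115240639691858/63050077318555940565665929

45/1
856/19
25633220/568963
1351949322055/30008291667
17615071963227/390989668462
429747873927723907/9538818751352315
371242048479124909189/8240205078754366768
51013912083354462611327/1132320811067886082477
513118101423831410683984/11389330499266456808047
2840565208851115240639691858/63050077318555940565665929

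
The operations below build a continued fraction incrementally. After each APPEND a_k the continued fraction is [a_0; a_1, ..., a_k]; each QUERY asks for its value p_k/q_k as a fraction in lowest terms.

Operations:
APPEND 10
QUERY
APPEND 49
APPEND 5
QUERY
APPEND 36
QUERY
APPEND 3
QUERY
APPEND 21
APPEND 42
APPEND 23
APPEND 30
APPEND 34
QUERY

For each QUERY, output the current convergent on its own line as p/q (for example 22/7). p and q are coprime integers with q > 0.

APPEND 10: p_0 = 10·1 + 0 = 10, q_0 = 10·0 + 1 = 1 → 10/1
APPEND 49: p_1 = 49·10 + 1 = 491, q_1 = 49·1 + 0 = 49 → 491/49
APPEND 5: p_2 = 5·491 + 10 = 2465, q_2 = 5·49 + 1 = 246 → 2465/246
APPEND 36: p_3 = 36·2465 + 491 = 89231, q_3 = 36·246 + 49 = 8905 → 89231/8905
APPEND 3: p_4 = 3·89231 + 2465 = 270158, q_4 = 3·8905 + 246 = 26961 → 270158/26961
APPEND 21: p_5 = 21·270158 + 89231 = 5762549, q_5 = 21·26961 + 8905 = 575086 → 5762549/575086
APPEND 42: p_6 = 42·5762549 + 270158 = 242297216, q_6 = 42·575086 + 26961 = 24180573 → 242297216/24180573
APPEND 23: p_7 = 23·242297216 + 5762549 = 5578598517, q_7 = 23·24180573 + 575086 = 556728265 → 5578598517/556728265
APPEND 30: p_8 = 30·5578598517 + 242297216 = 167600252726, q_8 = 30·556728265 + 24180573 = 16726028523 → 167600252726/16726028523
APPEND 34: p_9 = 34·167600252726 + 5578598517 = 5703987191201, q_9 = 34·16726028523 + 556728265 = 569241698047 → 5703987191201/569241698047

10/1
2465/246
89231/8905
270158/26961
5703987191201/569241698047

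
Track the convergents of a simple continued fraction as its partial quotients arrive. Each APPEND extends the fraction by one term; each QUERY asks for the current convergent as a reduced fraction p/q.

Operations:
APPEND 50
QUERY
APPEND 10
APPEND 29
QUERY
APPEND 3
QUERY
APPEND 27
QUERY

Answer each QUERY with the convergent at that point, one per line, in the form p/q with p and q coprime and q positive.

50/1
14579/291
44238/883
1209005/24132

APPEND 50: p_0 = 50·1 + 0 = 50, q_0 = 50·0 + 1 = 1 → 50/1
APPEND 10: p_1 = 10·50 + 1 = 501, q_1 = 10·1 + 0 = 10 → 501/10
APPEND 29: p_2 = 29·501 + 50 = 14579, q_2 = 29·10 + 1 = 291 → 14579/291
APPEND 3: p_3 = 3·14579 + 501 = 44238, q_3 = 3·291 + 10 = 883 → 44238/883
APPEND 27: p_4 = 27·44238 + 14579 = 1209005, q_4 = 27·883 + 291 = 24132 → 1209005/24132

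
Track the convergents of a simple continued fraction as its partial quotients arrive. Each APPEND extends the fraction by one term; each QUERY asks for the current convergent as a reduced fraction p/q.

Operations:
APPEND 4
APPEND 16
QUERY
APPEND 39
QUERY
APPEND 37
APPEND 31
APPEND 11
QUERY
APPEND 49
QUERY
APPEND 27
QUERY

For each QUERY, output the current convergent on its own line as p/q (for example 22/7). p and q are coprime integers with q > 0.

65/16
2539/625
32178665/7921097
1579671372/388851749
42683305709/10506918320

APPEND 4: p_0 = 4·1 + 0 = 4, q_0 = 4·0 + 1 = 1 → 4/1
APPEND 16: p_1 = 16·4 + 1 = 65, q_1 = 16·1 + 0 = 16 → 65/16
APPEND 39: p_2 = 39·65 + 4 = 2539, q_2 = 39·16 + 1 = 625 → 2539/625
APPEND 37: p_3 = 37·2539 + 65 = 94008, q_3 = 37·625 + 16 = 23141 → 94008/23141
APPEND 31: p_4 = 31·94008 + 2539 = 2916787, q_4 = 31·23141 + 625 = 717996 → 2916787/717996
APPEND 11: p_5 = 11·2916787 + 94008 = 32178665, q_5 = 11·717996 + 23141 = 7921097 → 32178665/7921097
APPEND 49: p_6 = 49·32178665 + 2916787 = 1579671372, q_6 = 49·7921097 + 717996 = 388851749 → 1579671372/388851749
APPEND 27: p_7 = 27·1579671372 + 32178665 = 42683305709, q_7 = 27·388851749 + 7921097 = 10506918320 → 42683305709/10506918320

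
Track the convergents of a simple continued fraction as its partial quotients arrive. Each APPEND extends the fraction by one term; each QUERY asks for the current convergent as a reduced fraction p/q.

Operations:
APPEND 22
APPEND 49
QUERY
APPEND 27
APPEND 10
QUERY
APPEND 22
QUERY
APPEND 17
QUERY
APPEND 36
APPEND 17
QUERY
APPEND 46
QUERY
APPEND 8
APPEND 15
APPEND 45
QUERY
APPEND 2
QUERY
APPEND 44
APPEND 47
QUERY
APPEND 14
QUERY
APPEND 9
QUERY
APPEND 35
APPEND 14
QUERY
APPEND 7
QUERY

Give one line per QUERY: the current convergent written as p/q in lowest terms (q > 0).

APPEND 22: p_0 = 22·1 + 0 = 22, q_0 = 22·0 + 1 = 1 → 22/1
APPEND 49: p_1 = 49·22 + 1 = 1079, q_1 = 49·1 + 0 = 49 → 1079/49
APPEND 27: p_2 = 27·1079 + 22 = 29155, q_2 = 27·49 + 1 = 1324 → 29155/1324
APPEND 10: p_3 = 10·29155 + 1079 = 292629, q_3 = 10·1324 + 49 = 13289 → 292629/13289
APPEND 22: p_4 = 22·292629 + 29155 = 6466993, q_4 = 22·13289 + 1324 = 293682 → 6466993/293682
APPEND 17: p_5 = 17·6466993 + 292629 = 110231510, q_5 = 17·293682 + 13289 = 5005883 → 110231510/5005883
APPEND 36: p_6 = 36·110231510 + 6466993 = 3974801353, q_6 = 36·5005883 + 293682 = 180505470 → 3974801353/180505470
APPEND 17: p_7 = 17·3974801353 + 110231510 = 67681854511, q_7 = 17·180505470 + 5005883 = 3073598873 → 67681854511/3073598873
APPEND 46: p_8 = 46·67681854511 + 3974801353 = 3117340108859, q_8 = 46·3073598873 + 180505470 = 141566053628 → 3117340108859/141566053628
APPEND 8: p_9 = 8·3117340108859 + 67681854511 = 25006402725383, q_9 = 8·141566053628 + 3073598873 = 1135602027897 → 25006402725383/1135602027897
APPEND 15: p_10 = 15·25006402725383 + 3117340108859 = 378213380989604, q_10 = 15·1135602027897 + 141566053628 = 17175596472083 → 378213380989604/17175596472083
APPEND 45: p_11 = 45·378213380989604 + 25006402725383 = 17044608547257563, q_11 = 45·17175596472083 + 1135602027897 = 774037443271632 → 17044608547257563/774037443271632
APPEND 2: p_12 = 2·17044608547257563 + 378213380989604 = 34467430475504730, q_12 = 2·774037443271632 + 17175596472083 = 1565250483015347 → 34467430475504730/1565250483015347
APPEND 44: p_13 = 44·34467430475504730 + 17044608547257563 = 1533611549469465683, q_13 = 44·1565250483015347 + 774037443271632 = 69645058695946900 → 1533611549469465683/69645058695946900
APPEND 47: p_14 = 47·1533611549469465683 + 34467430475504730 = 72114210255540391831, q_14 = 47·69645058695946900 + 1565250483015347 = 3274883009192519647 → 72114210255540391831/3274883009192519647
APPEND 14: p_15 = 14·72114210255540391831 + 1533611549469465683 = 1011132555127034951317, q_15 = 14·3274883009192519647 + 69645058695946900 = 45918007187391221958 → 1011132555127034951317/45918007187391221958
APPEND 9: p_16 = 9·1011132555127034951317 + 72114210255540391831 = 9172307206398854953684, q_16 = 9·45918007187391221958 + 3274883009192519647 = 416536947695713517269 → 9172307206398854953684/416536947695713517269
APPEND 35: p_17 = 35·9172307206398854953684 + 1011132555127034951317 = 322041884779086958330257, q_17 = 35·416536947695713517269 + 45918007187391221958 = 14624711176537364326373 → 322041884779086958330257/14624711176537364326373
APPEND 14: p_18 = 14·322041884779086958330257 + 9172307206398854953684 = 4517758694113616271577282, q_18 = 14·14624711176537364326373 + 416536947695713517269 = 205162493419218814086491 → 4517758694113616271577282/205162493419218814086491
APPEND 7: p_19 = 7·4517758694113616271577282 + 322041884779086958330257 = 31946352743574400859371231, q_19 = 7·205162493419218814086491 + 14624711176537364326373 = 1450762165111069062931810 → 31946352743574400859371231/1450762165111069062931810

1079/49
292629/13289
6466993/293682
110231510/5005883
67681854511/3073598873
3117340108859/141566053628
17044608547257563/774037443271632
34467430475504730/1565250483015347
72114210255540391831/3274883009192519647
1011132555127034951317/45918007187391221958
9172307206398854953684/416536947695713517269
4517758694113616271577282/205162493419218814086491
31946352743574400859371231/1450762165111069062931810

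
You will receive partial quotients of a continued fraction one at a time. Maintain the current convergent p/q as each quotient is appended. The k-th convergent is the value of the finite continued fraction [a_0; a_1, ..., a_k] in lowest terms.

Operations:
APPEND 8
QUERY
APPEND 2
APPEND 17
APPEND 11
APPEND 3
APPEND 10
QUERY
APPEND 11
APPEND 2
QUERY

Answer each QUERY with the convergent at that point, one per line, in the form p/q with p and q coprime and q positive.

8/1
104774/12347
2430100/286373

APPEND 8: p_0 = 8·1 + 0 = 8, q_0 = 8·0 + 1 = 1 → 8/1
APPEND 2: p_1 = 2·8 + 1 = 17, q_1 = 2·1 + 0 = 2 → 17/2
APPEND 17: p_2 = 17·17 + 8 = 297, q_2 = 17·2 + 1 = 35 → 297/35
APPEND 11: p_3 = 11·297 + 17 = 3284, q_3 = 11·35 + 2 = 387 → 3284/387
APPEND 3: p_4 = 3·3284 + 297 = 10149, q_4 = 3·387 + 35 = 1196 → 10149/1196
APPEND 10: p_5 = 10·10149 + 3284 = 104774, q_5 = 10·1196 + 387 = 12347 → 104774/12347
APPEND 11: p_6 = 11·104774 + 10149 = 1162663, q_6 = 11·12347 + 1196 = 137013 → 1162663/137013
APPEND 2: p_7 = 2·1162663 + 104774 = 2430100, q_7 = 2·137013 + 12347 = 286373 → 2430100/286373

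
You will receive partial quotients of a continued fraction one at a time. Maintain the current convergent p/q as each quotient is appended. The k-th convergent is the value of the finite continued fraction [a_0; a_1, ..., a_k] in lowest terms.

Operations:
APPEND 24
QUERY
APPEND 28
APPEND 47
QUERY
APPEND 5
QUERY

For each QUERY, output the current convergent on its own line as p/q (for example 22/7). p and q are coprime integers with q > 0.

APPEND 24: p_0 = 24·1 + 0 = 24, q_0 = 24·0 + 1 = 1 → 24/1
APPEND 28: p_1 = 28·24 + 1 = 673, q_1 = 28·1 + 0 = 28 → 673/28
APPEND 47: p_2 = 47·673 + 24 = 31655, q_2 = 47·28 + 1 = 1317 → 31655/1317
APPEND 5: p_3 = 5·31655 + 673 = 158948, q_3 = 5·1317 + 28 = 6613 → 158948/6613

24/1
31655/1317
158948/6613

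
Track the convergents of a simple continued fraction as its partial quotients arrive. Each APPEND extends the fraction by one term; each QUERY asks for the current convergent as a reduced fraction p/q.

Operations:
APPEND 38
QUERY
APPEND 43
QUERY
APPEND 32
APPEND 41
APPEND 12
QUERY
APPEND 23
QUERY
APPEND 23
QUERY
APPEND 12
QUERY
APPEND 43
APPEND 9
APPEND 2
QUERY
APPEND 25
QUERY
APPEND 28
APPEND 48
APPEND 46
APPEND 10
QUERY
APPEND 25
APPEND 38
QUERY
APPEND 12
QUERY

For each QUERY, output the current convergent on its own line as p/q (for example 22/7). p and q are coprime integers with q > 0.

38/1
1635/43
25832114/679377
596286935/15682171
13740431619/361369310
165481466363/4352113891
135790389152058/3571247293619
3459090201634865/90973054853973
2148766256964195891129/56511920524876938647
2051624317971226699719575/53957116102473636008047
24673425382805095725683017/648903830181840178387864

APPEND 38: p_0 = 38·1 + 0 = 38, q_0 = 38·0 + 1 = 1 → 38/1
APPEND 43: p_1 = 43·38 + 1 = 1635, q_1 = 43·1 + 0 = 43 → 1635/43
APPEND 32: p_2 = 32·1635 + 38 = 52358, q_2 = 32·43 + 1 = 1377 → 52358/1377
APPEND 41: p_3 = 41·52358 + 1635 = 2148313, q_3 = 41·1377 + 43 = 56500 → 2148313/56500
APPEND 12: p_4 = 12·2148313 + 52358 = 25832114, q_4 = 12·56500 + 1377 = 679377 → 25832114/679377
APPEND 23: p_5 = 23·25832114 + 2148313 = 596286935, q_5 = 23·679377 + 56500 = 15682171 → 596286935/15682171
APPEND 23: p_6 = 23·596286935 + 25832114 = 13740431619, q_6 = 23·15682171 + 679377 = 361369310 → 13740431619/361369310
APPEND 12: p_7 = 12·13740431619 + 596286935 = 165481466363, q_7 = 12·361369310 + 15682171 = 4352113891 → 165481466363/4352113891
APPEND 43: p_8 = 43·165481466363 + 13740431619 = 7129443485228, q_8 = 43·4352113891 + 361369310 = 187502266623 → 7129443485228/187502266623
APPEND 9: p_9 = 9·7129443485228 + 165481466363 = 64330472833415, q_9 = 9·187502266623 + 4352113891 = 1691872513498 → 64330472833415/1691872513498
APPEND 2: p_10 = 2·64330472833415 + 7129443485228 = 135790389152058, q_10 = 2·1691872513498 + 187502266623 = 3571247293619 → 135790389152058/3571247293619
APPEND 25: p_11 = 25·135790389152058 + 64330472833415 = 3459090201634865, q_11 = 25·3571247293619 + 1691872513498 = 90973054853973 → 3459090201634865/90973054853973
APPEND 28: p_12 = 28·3459090201634865 + 135790389152058 = 96990316034928278, q_12 = 28·90973054853973 + 3571247293619 = 2550816783204863 → 96990316034928278/2550816783204863
APPEND 48: p_13 = 48·96990316034928278 + 3459090201634865 = 4658994259878192209, q_13 = 48·2550816783204863 + 90973054853973 = 122530178648687397 → 4658994259878192209/122530178648687397
APPEND 46: p_14 = 46·4658994259878192209 + 96990316034928278 = 214410726270431769892, q_14 = 46·122530178648687397 + 2550816783204863 = 5638939034622825125 → 214410726270431769892/5638939034622825125
APPEND 10: p_15 = 10·214410726270431769892 + 4658994259878192209 = 2148766256964195891129, q_15 = 10·5638939034622825125 + 122530178648687397 = 56511920524876938647 → 2148766256964195891129/56511920524876938647
APPEND 25: p_16 = 25·2148766256964195891129 + 214410726270431769892 = 53933567150375329048117, q_16 = 25·56511920524876938647 + 5638939034622825125 = 1418436952156546291300 → 53933567150375329048117/1418436952156546291300
APPEND 38: p_17 = 38·53933567150375329048117 + 2148766256964195891129 = 2051624317971226699719575, q_17 = 38·1418436952156546291300 + 56511920524876938647 = 53957116102473636008047 → 2051624317971226699719575/53957116102473636008047
APPEND 12: p_18 = 12·2051624317971226699719575 + 53933567150375329048117 = 24673425382805095725683017, q_18 = 12·53957116102473636008047 + 1418436952156546291300 = 648903830181840178387864 → 24673425382805095725683017/648903830181840178387864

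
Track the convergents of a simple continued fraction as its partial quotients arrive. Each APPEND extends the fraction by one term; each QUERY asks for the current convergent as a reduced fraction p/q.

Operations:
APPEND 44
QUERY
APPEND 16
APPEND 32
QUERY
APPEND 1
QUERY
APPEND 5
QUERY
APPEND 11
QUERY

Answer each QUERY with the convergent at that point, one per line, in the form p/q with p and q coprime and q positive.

APPEND 44: p_0 = 44·1 + 0 = 44, q_0 = 44·0 + 1 = 1 → 44/1
APPEND 16: p_1 = 16·44 + 1 = 705, q_1 = 16·1 + 0 = 16 → 705/16
APPEND 32: p_2 = 32·705 + 44 = 22604, q_2 = 32·16 + 1 = 513 → 22604/513
APPEND 1: p_3 = 1·22604 + 705 = 23309, q_3 = 1·513 + 16 = 529 → 23309/529
APPEND 5: p_4 = 5·23309 + 22604 = 139149, q_4 = 5·529 + 513 = 3158 → 139149/3158
APPEND 11: p_5 = 11·139149 + 23309 = 1553948, q_5 = 11·3158 + 529 = 35267 → 1553948/35267

44/1
22604/513
23309/529
139149/3158
1553948/35267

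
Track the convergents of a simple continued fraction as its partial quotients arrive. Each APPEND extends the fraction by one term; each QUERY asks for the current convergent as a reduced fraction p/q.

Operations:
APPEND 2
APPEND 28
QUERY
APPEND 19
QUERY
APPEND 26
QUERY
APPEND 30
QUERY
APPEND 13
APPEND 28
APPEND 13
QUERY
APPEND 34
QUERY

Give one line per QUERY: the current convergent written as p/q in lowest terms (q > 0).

57/28
1085/533
28267/13886
849095/417113
4050311465/1989692044
138021300961/67802164549

APPEND 2: p_0 = 2·1 + 0 = 2, q_0 = 2·0 + 1 = 1 → 2/1
APPEND 28: p_1 = 28·2 + 1 = 57, q_1 = 28·1 + 0 = 28 → 57/28
APPEND 19: p_2 = 19·57 + 2 = 1085, q_2 = 19·28 + 1 = 533 → 1085/533
APPEND 26: p_3 = 26·1085 + 57 = 28267, q_3 = 26·533 + 28 = 13886 → 28267/13886
APPEND 30: p_4 = 30·28267 + 1085 = 849095, q_4 = 30·13886 + 533 = 417113 → 849095/417113
APPEND 13: p_5 = 13·849095 + 28267 = 11066502, q_5 = 13·417113 + 13886 = 5436355 → 11066502/5436355
APPEND 28: p_6 = 28·11066502 + 849095 = 310711151, q_6 = 28·5436355 + 417113 = 152635053 → 310711151/152635053
APPEND 13: p_7 = 13·310711151 + 11066502 = 4050311465, q_7 = 13·152635053 + 5436355 = 1989692044 → 4050311465/1989692044
APPEND 34: p_8 = 34·4050311465 + 310711151 = 138021300961, q_8 = 34·1989692044 + 152635053 = 67802164549 → 138021300961/67802164549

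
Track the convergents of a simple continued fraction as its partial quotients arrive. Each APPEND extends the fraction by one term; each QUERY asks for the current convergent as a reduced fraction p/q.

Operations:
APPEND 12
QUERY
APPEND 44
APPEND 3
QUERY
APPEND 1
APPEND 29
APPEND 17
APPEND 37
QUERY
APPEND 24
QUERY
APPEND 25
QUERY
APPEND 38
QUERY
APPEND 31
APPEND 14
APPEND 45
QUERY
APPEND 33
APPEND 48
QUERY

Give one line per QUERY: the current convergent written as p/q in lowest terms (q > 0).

12/1
1599/133
39964666/3324129
960230399/79868795
24045724641/2000044004
914697766757/76081540947
17948737267286213/1492916719573406
28467863616745492517/2367862927128392558

APPEND 12: p_0 = 12·1 + 0 = 12, q_0 = 12·0 + 1 = 1 → 12/1
APPEND 44: p_1 = 44·12 + 1 = 529, q_1 = 44·1 + 0 = 44 → 529/44
APPEND 3: p_2 = 3·529 + 12 = 1599, q_2 = 3·44 + 1 = 133 → 1599/133
APPEND 1: p_3 = 1·1599 + 529 = 2128, q_3 = 1·133 + 44 = 177 → 2128/177
APPEND 29: p_4 = 29·2128 + 1599 = 63311, q_4 = 29·177 + 133 = 5266 → 63311/5266
APPEND 17: p_5 = 17·63311 + 2128 = 1078415, q_5 = 17·5266 + 177 = 89699 → 1078415/89699
APPEND 37: p_6 = 37·1078415 + 63311 = 39964666, q_6 = 37·89699 + 5266 = 3324129 → 39964666/3324129
APPEND 24: p_7 = 24·39964666 + 1078415 = 960230399, q_7 = 24·3324129 + 89699 = 79868795 → 960230399/79868795
APPEND 25: p_8 = 25·960230399 + 39964666 = 24045724641, q_8 = 25·79868795 + 3324129 = 2000044004 → 24045724641/2000044004
APPEND 38: p_9 = 38·24045724641 + 960230399 = 914697766757, q_9 = 38·2000044004 + 79868795 = 76081540947 → 914697766757/76081540947
APPEND 31: p_10 = 31·914697766757 + 24045724641 = 28379676494108, q_10 = 31·76081540947 + 2000044004 = 2360527813361 → 28379676494108/2360527813361
APPEND 14: p_11 = 14·28379676494108 + 914697766757 = 398230168684269, q_11 = 14·2360527813361 + 76081540947 = 33123470928001 → 398230168684269/33123470928001
APPEND 45: p_12 = 45·398230168684269 + 28379676494108 = 17948737267286213, q_12 = 45·33123470928001 + 2360527813361 = 1492916719573406 → 17948737267286213/1492916719573406
APPEND 33: p_13 = 33·17948737267286213 + 398230168684269 = 592706559989129298, q_13 = 33·1492916719573406 + 33123470928001 = 49299375216850399 → 592706559989129298/49299375216850399
APPEND 48: p_14 = 48·592706559989129298 + 17948737267286213 = 28467863616745492517, q_14 = 48·49299375216850399 + 1492916719573406 = 2367862927128392558 → 28467863616745492517/2367862927128392558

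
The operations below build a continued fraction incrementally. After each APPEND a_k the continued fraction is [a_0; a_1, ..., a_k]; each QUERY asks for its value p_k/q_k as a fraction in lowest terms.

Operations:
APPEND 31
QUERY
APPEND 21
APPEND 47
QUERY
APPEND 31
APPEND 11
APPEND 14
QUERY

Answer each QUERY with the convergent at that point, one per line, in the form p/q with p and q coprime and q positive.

APPEND 31: p_0 = 31·1 + 0 = 31, q_0 = 31·0 + 1 = 1 → 31/1
APPEND 21: p_1 = 21·31 + 1 = 652, q_1 = 21·1 + 0 = 21 → 652/21
APPEND 47: p_2 = 47·652 + 31 = 30675, q_2 = 47·21 + 1 = 988 → 30675/988
APPEND 31: p_3 = 31·30675 + 652 = 951577, q_3 = 31·988 + 21 = 30649 → 951577/30649
APPEND 11: p_4 = 11·951577 + 30675 = 10498022, q_4 = 11·30649 + 988 = 338127 → 10498022/338127
APPEND 14: p_5 = 14·10498022 + 951577 = 147923885, q_5 = 14·338127 + 30649 = 4764427 → 147923885/4764427

31/1
30675/988
147923885/4764427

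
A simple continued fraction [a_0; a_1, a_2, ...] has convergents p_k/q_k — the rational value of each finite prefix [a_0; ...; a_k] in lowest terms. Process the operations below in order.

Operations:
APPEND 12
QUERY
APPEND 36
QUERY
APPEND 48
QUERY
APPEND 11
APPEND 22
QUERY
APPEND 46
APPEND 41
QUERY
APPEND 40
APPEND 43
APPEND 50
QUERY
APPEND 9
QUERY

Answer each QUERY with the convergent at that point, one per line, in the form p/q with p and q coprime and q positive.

APPEND 12: p_0 = 12·1 + 0 = 12, q_0 = 12·0 + 1 = 1 → 12/1
APPEND 36: p_1 = 36·12 + 1 = 433, q_1 = 36·1 + 0 = 36 → 433/36
APPEND 48: p_2 = 48·433 + 12 = 20796, q_2 = 48·36 + 1 = 1729 → 20796/1729
APPEND 11: p_3 = 11·20796 + 433 = 229189, q_3 = 11·1729 + 36 = 19055 → 229189/19055
APPEND 22: p_4 = 22·229189 + 20796 = 5062954, q_4 = 22·19055 + 1729 = 420939 → 5062954/420939
APPEND 46: p_5 = 46·5062954 + 229189 = 233125073, q_5 = 46·420939 + 19055 = 19382249 → 233125073/19382249
APPEND 41: p_6 = 41·233125073 + 5062954 = 9563190947, q_6 = 41·19382249 + 420939 = 795093148 → 9563190947/795093148
APPEND 40: p_7 = 40·9563190947 + 233125073 = 382760762953, q_7 = 40·795093148 + 19382249 = 31823108169 → 382760762953/31823108169
APPEND 43: p_8 = 43·382760762953 + 9563190947 = 16468275997926, q_8 = 43·31823108169 + 795093148 = 1369188744415 → 16468275997926/1369188744415
APPEND 50: p_9 = 50·16468275997926 + 382760762953 = 823796560659253, q_9 = 50·1369188744415 + 31823108169 = 68491260328919 → 823796560659253/68491260328919
APPEND 9: p_10 = 9·823796560659253 + 16468275997926 = 7430637321931203, q_10 = 9·68491260328919 + 1369188744415 = 617790531704686 → 7430637321931203/617790531704686

12/1
433/36
20796/1729
5062954/420939
9563190947/795093148
823796560659253/68491260328919
7430637321931203/617790531704686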